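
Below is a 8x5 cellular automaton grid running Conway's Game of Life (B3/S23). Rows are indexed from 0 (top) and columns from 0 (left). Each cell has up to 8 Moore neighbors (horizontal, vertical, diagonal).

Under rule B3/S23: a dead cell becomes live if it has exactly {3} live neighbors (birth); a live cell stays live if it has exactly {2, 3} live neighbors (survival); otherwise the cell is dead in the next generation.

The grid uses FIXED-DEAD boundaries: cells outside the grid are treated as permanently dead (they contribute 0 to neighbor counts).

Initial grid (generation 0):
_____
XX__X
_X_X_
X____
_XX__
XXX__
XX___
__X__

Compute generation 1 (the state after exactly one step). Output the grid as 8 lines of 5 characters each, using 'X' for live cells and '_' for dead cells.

Answer: _____
XXX__
_XX__
X____
__X__
_____
X____
_X___

Derivation:
Simulating step by step:
Generation 0 (given above): 14 live cells
Generation 1: 9 live cells
(generation 1 grid is the final answer)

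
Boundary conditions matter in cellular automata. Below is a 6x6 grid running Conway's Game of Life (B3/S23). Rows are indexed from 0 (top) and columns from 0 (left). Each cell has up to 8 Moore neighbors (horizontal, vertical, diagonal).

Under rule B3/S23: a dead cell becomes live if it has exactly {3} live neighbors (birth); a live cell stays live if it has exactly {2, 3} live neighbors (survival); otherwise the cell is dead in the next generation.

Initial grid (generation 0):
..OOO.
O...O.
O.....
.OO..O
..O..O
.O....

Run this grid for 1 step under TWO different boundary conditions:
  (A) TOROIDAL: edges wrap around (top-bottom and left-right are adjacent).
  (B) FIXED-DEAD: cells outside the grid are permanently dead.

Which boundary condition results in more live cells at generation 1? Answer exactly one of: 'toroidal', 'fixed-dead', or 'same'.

Answer: toroidal

Derivation:
Under TOROIDAL boundary, generation 1:
.OOOOO
.O..O.
O.....
.OO..O
..O...
.O..O.
Population = 14

Under FIXED-DEAD boundary, generation 1:
...OO.
.O..O.
O.....
.OO...
..O...
......
Population = 8

Comparison: toroidal=14, fixed-dead=8 -> toroidal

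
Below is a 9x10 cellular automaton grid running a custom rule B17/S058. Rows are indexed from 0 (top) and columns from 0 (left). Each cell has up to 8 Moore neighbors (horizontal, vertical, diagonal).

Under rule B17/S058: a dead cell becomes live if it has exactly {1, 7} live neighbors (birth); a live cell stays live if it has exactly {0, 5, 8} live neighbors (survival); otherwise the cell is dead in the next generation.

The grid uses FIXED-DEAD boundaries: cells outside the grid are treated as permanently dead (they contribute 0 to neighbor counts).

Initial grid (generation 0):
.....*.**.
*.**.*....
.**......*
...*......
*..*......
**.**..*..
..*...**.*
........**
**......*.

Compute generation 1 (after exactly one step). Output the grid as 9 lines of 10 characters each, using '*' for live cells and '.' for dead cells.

Answer: *........*
..........
.....**.**
........**
.....****.
.........*
..........
...*.*....
..*.......

Derivation:
Simulating step by step:
Generation 0 (given above): 27 live cells
Generation 1: 16 live cells
(generation 1 grid is the final answer)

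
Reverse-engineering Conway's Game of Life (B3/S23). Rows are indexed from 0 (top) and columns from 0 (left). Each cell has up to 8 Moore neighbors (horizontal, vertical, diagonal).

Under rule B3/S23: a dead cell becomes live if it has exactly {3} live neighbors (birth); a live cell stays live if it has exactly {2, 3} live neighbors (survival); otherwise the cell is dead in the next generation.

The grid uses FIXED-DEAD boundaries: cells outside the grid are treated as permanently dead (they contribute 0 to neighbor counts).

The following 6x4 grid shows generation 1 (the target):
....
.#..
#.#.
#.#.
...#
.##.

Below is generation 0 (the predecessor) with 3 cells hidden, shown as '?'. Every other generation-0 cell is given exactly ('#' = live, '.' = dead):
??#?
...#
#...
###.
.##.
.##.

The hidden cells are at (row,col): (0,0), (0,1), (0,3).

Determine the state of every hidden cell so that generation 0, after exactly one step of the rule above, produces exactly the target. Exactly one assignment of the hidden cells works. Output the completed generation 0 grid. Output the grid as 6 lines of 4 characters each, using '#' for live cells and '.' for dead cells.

Answer: #.#.
...#
#...
###.
.##.
.##.

Derivation:
Hidden generation-0 cells (in order): (0,0), (0,1), (0,3).
A hidden cell only influences target cells in its own 3x3 neighborhood. Try each of the 2^3 = 8 assignments, step the completed generation 0 forward once under B3/S23, and compare with the target:
  (0,0)=. (0,1)=. (0,3)=. -> step gives (1,1)='.' but target has '#' -> reject
  (0,0)=. (0,1)=. (0,3)=# -> step gives (0,2)='#' but target has '.' -> reject
  (0,0)=. (0,1)=# (0,3)=. -> step gives (0,2)='#' but target has '.' -> reject
  (0,0)=. (0,1)=# (0,3)=# -> step gives (0,2)='#' but target has '.' -> reject
  (0,0)=# (0,1)=. (0,3)=. -> step reproduces the target at every cell -> ACCEPT
  (0,0)=# (0,1)=. (0,3)=# -> step gives (0,2)='#' but target has '.' -> reject
  (0,0)=# (0,1)=# (0,3)=. -> step gives (0,1)='#' but target has '.' -> reject
  (0,0)=# (0,1)=# (0,3)=# -> step gives (0,1)='#' but target has '.' -> reject
Unique solution: (0,0)=live, (0,1)=dead, (0,3)=dead.
Check: live-neighbor counts of every cell in the completed generation 0:
0212
2321
2432
3532
4653
2332
Applying B3/S23 to generation 0 with these counts gives:
....
.#..
#.#.
#.#.
...#
.##.
which matches the target exactly.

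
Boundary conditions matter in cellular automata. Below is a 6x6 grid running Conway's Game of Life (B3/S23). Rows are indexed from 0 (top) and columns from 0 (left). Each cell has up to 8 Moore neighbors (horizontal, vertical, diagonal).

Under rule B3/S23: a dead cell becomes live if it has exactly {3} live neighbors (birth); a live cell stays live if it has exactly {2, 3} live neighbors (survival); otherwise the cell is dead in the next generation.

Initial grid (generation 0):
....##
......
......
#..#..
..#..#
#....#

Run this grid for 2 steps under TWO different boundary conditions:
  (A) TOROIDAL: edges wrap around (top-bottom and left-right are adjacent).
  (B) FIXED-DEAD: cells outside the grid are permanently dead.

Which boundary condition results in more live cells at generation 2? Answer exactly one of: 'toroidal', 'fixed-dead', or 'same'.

Answer: toroidal

Derivation:
Under TOROIDAL boundary, generation 2:
#....#
.....#
......
......
#....#
.#....
Population = 6

Under FIXED-DEAD boundary, generation 2:
......
......
......
......
......
......
Population = 0

Comparison: toroidal=6, fixed-dead=0 -> toroidal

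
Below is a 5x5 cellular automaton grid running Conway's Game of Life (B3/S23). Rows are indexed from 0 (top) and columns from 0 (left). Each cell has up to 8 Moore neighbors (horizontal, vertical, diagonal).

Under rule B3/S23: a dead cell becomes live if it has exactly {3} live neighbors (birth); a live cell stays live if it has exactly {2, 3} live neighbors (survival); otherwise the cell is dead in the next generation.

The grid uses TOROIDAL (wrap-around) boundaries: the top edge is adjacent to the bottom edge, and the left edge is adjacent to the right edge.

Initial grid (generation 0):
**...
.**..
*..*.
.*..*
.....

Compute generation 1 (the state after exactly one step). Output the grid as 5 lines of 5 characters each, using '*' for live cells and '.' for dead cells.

Simulating step by step:
Generation 0 (given above): 8 live cells
Generation 1: 11 live cells
(generation 1 grid is the final answer)

Answer: ***..
..*.*
*..**
*...*
.*...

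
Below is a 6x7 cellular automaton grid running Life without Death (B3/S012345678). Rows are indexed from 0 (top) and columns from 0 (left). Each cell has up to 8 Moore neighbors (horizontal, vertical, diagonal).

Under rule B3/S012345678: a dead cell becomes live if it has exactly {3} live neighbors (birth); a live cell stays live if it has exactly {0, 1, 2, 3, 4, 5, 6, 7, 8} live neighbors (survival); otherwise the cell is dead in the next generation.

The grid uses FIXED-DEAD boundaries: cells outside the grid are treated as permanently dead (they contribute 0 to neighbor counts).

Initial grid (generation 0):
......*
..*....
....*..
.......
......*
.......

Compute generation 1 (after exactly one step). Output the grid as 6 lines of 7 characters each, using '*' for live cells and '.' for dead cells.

Simulating step by step:
Generation 0 (given above): 4 live cells
Generation 1: 4 live cells
(generation 1 grid is the final answer)

Answer: ......*
..*....
....*..
.......
......*
.......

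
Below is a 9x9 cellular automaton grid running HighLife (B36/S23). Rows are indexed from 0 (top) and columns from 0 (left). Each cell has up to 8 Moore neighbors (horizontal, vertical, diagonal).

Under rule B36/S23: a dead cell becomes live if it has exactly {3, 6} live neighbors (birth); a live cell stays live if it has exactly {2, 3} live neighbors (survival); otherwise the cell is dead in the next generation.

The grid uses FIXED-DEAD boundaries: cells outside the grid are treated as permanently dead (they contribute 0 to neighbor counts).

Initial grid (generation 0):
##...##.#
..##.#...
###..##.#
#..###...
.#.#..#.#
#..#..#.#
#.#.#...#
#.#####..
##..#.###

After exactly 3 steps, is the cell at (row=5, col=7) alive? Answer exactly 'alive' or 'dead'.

Simulating step by step:
Generation 0 (given above): 42 live cells
Generation 1: 36 live cells
.##.###..
.#.#.....
#...#.#..
#..#.....
##.#..#..
#..###..#
#.##..#..
###...#.#
###.#.##.
Generation 2: 37 live cells
.#####...
##.#..#..
#####....
#.####...
##.#.#...
#....###.
##....#..
......#..
#.##.###.
Generation 3: 21 live cells
##.###...
....#....
.........
.....#...
#..##....
..#.##.#.
##.......
#.#......
.....###.

Cell (5,7) at generation 3: 1 -> alive

Answer: alive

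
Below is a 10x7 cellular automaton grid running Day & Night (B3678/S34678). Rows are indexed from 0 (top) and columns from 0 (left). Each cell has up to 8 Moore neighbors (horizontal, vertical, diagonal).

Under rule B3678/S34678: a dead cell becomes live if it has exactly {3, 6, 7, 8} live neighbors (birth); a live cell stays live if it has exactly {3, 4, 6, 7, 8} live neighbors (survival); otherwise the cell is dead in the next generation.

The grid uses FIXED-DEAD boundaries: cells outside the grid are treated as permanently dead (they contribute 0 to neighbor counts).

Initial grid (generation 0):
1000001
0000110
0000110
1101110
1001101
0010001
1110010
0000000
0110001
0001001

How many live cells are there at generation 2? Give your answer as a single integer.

Answer: 15

Derivation:
Simulating step by step:
Generation 0 (given above): 26 live cells
Generation 1: 18 live cells
0000010
0000111
0000101
0011101
0001100
1010100
0100000
1000000
0000000
0010000
Generation 2: 15 live cells
0000111
0000101
0000111
0000100
0101100
0100000
1100000
0000000
0000000
0000000
Population at generation 2: 15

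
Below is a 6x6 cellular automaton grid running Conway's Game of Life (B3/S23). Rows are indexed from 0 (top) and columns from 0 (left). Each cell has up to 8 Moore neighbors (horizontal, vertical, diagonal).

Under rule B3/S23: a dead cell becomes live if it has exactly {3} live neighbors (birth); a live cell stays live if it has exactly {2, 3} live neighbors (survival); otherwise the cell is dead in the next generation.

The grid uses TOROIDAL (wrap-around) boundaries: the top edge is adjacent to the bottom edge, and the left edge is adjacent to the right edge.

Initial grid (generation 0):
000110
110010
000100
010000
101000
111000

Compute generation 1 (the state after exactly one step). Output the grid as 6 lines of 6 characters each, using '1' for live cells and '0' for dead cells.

Simulating step by step:
Generation 0 (given above): 12 live cells
Generation 1: 15 live cells
(generation 1 grid is the final answer)

Answer: 000110
001011
111000
011000
101000
101001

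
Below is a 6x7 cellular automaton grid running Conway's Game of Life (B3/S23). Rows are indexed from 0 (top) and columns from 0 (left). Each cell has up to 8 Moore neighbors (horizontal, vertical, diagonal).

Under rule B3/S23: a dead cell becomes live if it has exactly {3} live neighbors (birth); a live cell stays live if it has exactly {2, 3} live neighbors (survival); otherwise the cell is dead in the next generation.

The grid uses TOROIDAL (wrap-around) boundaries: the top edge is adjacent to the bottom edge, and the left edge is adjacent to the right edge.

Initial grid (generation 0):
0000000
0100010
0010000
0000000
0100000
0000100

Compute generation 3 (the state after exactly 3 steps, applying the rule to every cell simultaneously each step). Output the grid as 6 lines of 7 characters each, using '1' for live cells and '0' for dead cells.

Answer: 0000000
0000000
0000000
0000000
0000000
0000000

Derivation:
Simulating step by step:
Generation 0 (given above): 5 live cells
Generation 1: 0 live cells
0000000
0000000
0000000
0000000
0000000
0000000
Generation 2: 0 live cells
0000000
0000000
0000000
0000000
0000000
0000000
Generation 3: 0 live cells
(generation 3 grid is the final answer)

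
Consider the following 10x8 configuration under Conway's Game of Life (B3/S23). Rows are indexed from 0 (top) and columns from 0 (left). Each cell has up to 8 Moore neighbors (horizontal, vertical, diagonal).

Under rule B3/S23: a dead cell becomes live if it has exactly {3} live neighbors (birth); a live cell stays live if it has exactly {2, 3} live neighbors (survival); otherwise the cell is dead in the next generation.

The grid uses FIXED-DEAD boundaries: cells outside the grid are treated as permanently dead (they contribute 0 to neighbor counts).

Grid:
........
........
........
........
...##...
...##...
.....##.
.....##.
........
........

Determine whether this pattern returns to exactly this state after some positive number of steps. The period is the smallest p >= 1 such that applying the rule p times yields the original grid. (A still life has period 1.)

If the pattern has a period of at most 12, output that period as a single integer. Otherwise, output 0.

Answer: 2

Derivation:
Simulating and comparing each generation to the original:
Gen 0 (original, given above): 8 live cells
Gen 1: 6 live cells, differs from original
Gen 2: 8 live cells, MATCHES original -> period = 2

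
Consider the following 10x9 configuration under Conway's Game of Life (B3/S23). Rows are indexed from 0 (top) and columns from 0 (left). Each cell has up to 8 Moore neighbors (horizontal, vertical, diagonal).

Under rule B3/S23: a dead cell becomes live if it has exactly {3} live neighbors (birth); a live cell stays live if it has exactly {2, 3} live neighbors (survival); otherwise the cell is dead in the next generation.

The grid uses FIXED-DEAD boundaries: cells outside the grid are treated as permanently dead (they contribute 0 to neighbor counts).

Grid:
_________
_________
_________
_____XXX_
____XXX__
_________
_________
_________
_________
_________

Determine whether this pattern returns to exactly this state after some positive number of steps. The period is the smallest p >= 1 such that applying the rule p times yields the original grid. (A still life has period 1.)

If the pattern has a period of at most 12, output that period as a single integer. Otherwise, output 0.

Simulating and comparing each generation to the original:
Gen 0 (original, given above): 6 live cells
Gen 1: 6 live cells, differs from original
Gen 2: 6 live cells, MATCHES original -> period = 2

Answer: 2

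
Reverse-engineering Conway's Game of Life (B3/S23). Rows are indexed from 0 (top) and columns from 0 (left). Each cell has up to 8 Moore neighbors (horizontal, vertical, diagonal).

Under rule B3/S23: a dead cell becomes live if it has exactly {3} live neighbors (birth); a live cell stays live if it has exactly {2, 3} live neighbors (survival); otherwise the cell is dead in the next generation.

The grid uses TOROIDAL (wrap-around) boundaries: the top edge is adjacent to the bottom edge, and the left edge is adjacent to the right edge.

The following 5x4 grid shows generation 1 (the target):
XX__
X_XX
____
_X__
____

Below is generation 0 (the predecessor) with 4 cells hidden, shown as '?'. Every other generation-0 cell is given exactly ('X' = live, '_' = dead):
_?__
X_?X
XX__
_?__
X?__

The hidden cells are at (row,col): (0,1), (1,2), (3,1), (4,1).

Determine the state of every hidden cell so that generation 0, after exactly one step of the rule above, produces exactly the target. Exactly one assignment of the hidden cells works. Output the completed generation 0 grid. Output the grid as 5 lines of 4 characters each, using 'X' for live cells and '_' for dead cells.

Answer: ____
X_XX
XX__
_X__
X___

Derivation:
Hidden generation-0 cells (in order): (0,1), (1,2), (3,1), (4,1).
A hidden cell only influences target cells in its own 3x3 neighborhood. Try each of the 2^4 = 16 assignments, step the completed generation 0 forward once under B3/S23, and compare with the target:
  (0,1)=_ (1,2)=_ (3,1)=_ (4,1)=_ -> step gives (0,1)='_' but target has 'X' -> reject
  (0,1)=_ (1,2)=_ (3,1)=_ (4,1)=X -> step gives (0,0)='_' but target has 'X' -> reject
  (0,1)=_ (1,2)=_ (3,1)=X (4,1)=_ -> step gives (0,1)='_' but target has 'X' -> reject
  (0,1)=_ (1,2)=_ (3,1)=X (4,1)=X -> step gives (0,0)='_' but target has 'X' -> reject
  (0,1)=_ (1,2)=X (3,1)=_ (4,1)=_ -> step gives (2,0)='X' but target has '_' -> reject
  (0,1)=_ (1,2)=X (3,1)=_ (4,1)=X -> step gives (0,0)='_' but target has 'X' -> reject
  (0,1)=_ (1,2)=X (3,1)=X (4,1)=_ -> step reproduces the target at every cell -> ACCEPT
  (0,1)=_ (1,2)=X (3,1)=X (4,1)=X -> step gives (0,0)='_' but target has 'X' -> reject
  (0,1)=X (1,2)=_ (3,1)=_ (4,1)=_ -> step gives (0,0)='_' but target has 'X' -> reject
  (0,1)=X (1,2)=_ (3,1)=_ (4,1)=X -> step gives (0,0)='_' but target has 'X' -> reject
  (0,1)=X (1,2)=_ (3,1)=X (4,1)=_ -> step gives (0,0)='_' but target has 'X' -> reject
  (0,1)=X (1,2)=_ (3,1)=X (4,1)=X -> step gives (0,0)='_' but target has 'X' -> reject
  (0,1)=X (1,2)=X (3,1)=_ (4,1)=_ -> step gives (0,0)='_' but target has 'X' -> reject
  (0,1)=X (1,2)=X (3,1)=_ (4,1)=X -> step gives (0,0)='_' but target has 'X' -> reject
  (0,1)=X (1,2)=X (3,1)=X (4,1)=_ -> step gives (0,0)='_' but target has 'X' -> reject
  (0,1)=X (1,2)=X (3,1)=X (4,1)=X -> step gives (0,0)='_' but target has 'X' -> reject
Unique solution: (0,1)=dead, (1,2)=live, (3,1)=live, (4,1)=dead.
Check: live-neighbor counts of every cell in the completed generation 0:
3324
3423
4444
4322
1211
Applying B3/S23 to generation 0 with these counts gives:
XX__
X_XX
____
_X__
____
which matches the target exactly.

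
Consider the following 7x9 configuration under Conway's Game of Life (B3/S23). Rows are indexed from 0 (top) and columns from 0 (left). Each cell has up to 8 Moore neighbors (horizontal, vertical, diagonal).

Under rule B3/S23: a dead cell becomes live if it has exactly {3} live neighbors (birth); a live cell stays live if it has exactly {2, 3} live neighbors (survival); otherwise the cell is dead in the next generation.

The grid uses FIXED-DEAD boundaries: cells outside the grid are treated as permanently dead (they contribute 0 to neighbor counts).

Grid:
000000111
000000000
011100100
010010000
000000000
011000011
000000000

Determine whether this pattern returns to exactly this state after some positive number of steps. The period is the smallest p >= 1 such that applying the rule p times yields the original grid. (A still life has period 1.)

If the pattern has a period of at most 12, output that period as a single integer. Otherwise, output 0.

Simulating and comparing each generation to the original:
Gen 0 (original, given above): 13 live cells
Gen 1: 10 live cells, differs from original
Gen 2: 9 live cells, differs from original
Gen 3: 11 live cells, differs from original
Gen 4: 14 live cells, differs from original
Gen 5: 11 live cells, differs from original
Gen 6: 17 live cells, differs from original
Gen 7: 11 live cells, differs from original
Gen 8: 13 live cells, differs from original
Gen 9: 10 live cells, differs from original
Gen 10: 11 live cells, differs from original
Gen 11: 11 live cells, differs from original
Gen 12: 9 live cells, differs from original
No period found within 12 steps.

Answer: 0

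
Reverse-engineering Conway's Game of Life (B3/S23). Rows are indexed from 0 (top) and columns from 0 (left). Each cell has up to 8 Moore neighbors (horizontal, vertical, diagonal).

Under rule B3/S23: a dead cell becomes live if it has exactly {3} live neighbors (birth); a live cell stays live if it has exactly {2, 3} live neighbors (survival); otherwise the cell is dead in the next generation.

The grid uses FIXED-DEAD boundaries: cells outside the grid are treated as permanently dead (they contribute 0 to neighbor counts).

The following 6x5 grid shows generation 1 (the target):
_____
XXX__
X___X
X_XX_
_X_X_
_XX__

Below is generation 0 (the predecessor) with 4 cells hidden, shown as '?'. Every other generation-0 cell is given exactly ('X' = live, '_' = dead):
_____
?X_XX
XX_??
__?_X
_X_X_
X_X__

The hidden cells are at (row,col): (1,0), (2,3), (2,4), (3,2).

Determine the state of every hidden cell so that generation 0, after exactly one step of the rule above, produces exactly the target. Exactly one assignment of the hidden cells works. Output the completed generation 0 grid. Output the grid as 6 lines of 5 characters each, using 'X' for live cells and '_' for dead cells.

Hidden generation-0 cells (in order): (1,0), (2,3), (2,4), (3,2).
A hidden cell only influences target cells in its own 3x3 neighborhood. Try each of the 2^4 = 16 assignments, step the completed generation 0 forward once under B3/S23, and compare with the target:
  (1,0)=_ (2,3)=_ (2,4)=_ (3,2)=_ -> step gives (2,1)='X' but target has '_' -> reject
  (1,0)=_ (2,3)=_ (2,4)=_ (3,2)=X -> step gives (2,1)='X' but target has '_' -> reject
  (1,0)=_ (2,3)=_ (2,4)=X (3,2)=_ -> step gives (1,3)='X' but target has '_' -> reject
  (1,0)=_ (2,3)=_ (2,4)=X (3,2)=X -> step gives (1,3)='X' but target has '_' -> reject
  (1,0)=_ (2,3)=X (2,4)=_ (3,2)=_ -> step gives (1,2)='_' but target has 'X' -> reject
  (1,0)=_ (2,3)=X (2,4)=_ (3,2)=X -> step gives (1,2)='_' but target has 'X' -> reject
  (1,0)=_ (2,3)=X (2,4)=X (3,2)=_ -> step gives (1,2)='_' but target has 'X' -> reject
  (1,0)=_ (2,3)=X (2,4)=X (3,2)=X -> step gives (1,2)='_' but target has 'X' -> reject
  (1,0)=X (2,3)=_ (2,4)=_ (3,2)=_ -> step gives (2,1)='X' but target has '_' -> reject
  (1,0)=X (2,3)=_ (2,4)=_ (3,2)=X -> step reproduces the target at every cell -> ACCEPT
  (1,0)=X (2,3)=_ (2,4)=X (3,2)=_ -> step gives (1,3)='X' but target has '_' -> reject
  (1,0)=X (2,3)=_ (2,4)=X (3,2)=X -> step gives (1,3)='X' but target has '_' -> reject
  (1,0)=X (2,3)=X (2,4)=_ (3,2)=_ -> step gives (1,2)='_' but target has 'X' -> reject
  (1,0)=X (2,3)=X (2,4)=_ (3,2)=X -> step gives (1,2)='_' but target has 'X' -> reject
  (1,0)=X (2,3)=X (2,4)=X (3,2)=_ -> step gives (1,2)='_' but target has 'X' -> reject
  (1,0)=X (2,3)=X (2,4)=X (3,2)=X -> step gives (1,2)='_' but target has 'X' -> reject
Unique solution: (1,0)=live, (2,3)=dead, (2,4)=dead, (3,2)=live.
Check: live-neighbor counts of every cell in the completed generation 0:
22222
33311
34443
34331
23432
13221
Applying B3/S23 to generation 0 with these counts gives:
_____
XXX__
X___X
X_XX_
_X_X_
_XX__
which matches the target exactly.

Answer: _____
XX_XX
XX___
__X_X
_X_X_
X_X__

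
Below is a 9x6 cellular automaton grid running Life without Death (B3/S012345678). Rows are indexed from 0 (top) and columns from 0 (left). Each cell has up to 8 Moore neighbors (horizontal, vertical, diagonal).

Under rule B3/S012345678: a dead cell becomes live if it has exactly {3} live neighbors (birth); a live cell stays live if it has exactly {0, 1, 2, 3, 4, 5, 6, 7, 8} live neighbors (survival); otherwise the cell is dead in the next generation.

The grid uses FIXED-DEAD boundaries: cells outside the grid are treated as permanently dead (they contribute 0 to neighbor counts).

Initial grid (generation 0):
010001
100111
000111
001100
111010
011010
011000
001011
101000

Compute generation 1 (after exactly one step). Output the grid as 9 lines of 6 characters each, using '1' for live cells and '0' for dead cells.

Simulating step by step:
Generation 0 (given above): 25 live cells
Generation 1: 31 live cells
(generation 1 grid is the final answer)

Answer: 010001
101111
000111
001101
111010
011010
011011
001011
111100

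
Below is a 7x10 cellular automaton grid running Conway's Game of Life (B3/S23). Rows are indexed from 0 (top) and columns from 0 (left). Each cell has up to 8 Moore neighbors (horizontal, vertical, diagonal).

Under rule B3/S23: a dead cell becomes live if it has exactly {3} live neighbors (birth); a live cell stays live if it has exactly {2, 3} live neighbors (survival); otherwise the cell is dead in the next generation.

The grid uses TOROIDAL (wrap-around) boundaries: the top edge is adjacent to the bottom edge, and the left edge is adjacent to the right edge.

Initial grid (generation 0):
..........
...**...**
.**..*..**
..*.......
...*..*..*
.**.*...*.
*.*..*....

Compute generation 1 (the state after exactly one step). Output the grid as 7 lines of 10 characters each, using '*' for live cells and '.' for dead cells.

Answer: ...**....*
*.***...**
***.*...**
****....**
.*.*......
***.**...*
..**......

Derivation:
Simulating step by step:
Generation 0 (given above): 20 live cells
Generation 1: 31 live cells
(generation 1 grid is the final answer)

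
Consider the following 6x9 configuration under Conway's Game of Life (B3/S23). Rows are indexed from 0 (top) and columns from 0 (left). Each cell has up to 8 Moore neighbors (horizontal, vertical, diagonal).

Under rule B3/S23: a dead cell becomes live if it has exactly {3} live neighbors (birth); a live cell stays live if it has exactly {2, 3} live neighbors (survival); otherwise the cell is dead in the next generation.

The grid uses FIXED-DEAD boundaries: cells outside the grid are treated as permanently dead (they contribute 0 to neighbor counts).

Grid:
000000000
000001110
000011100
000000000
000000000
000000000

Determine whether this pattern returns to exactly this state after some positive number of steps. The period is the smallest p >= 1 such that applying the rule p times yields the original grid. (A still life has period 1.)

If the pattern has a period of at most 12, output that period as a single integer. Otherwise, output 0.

Simulating and comparing each generation to the original:
Gen 0 (original, given above): 6 live cells
Gen 1: 6 live cells, differs from original
Gen 2: 6 live cells, MATCHES original -> period = 2

Answer: 2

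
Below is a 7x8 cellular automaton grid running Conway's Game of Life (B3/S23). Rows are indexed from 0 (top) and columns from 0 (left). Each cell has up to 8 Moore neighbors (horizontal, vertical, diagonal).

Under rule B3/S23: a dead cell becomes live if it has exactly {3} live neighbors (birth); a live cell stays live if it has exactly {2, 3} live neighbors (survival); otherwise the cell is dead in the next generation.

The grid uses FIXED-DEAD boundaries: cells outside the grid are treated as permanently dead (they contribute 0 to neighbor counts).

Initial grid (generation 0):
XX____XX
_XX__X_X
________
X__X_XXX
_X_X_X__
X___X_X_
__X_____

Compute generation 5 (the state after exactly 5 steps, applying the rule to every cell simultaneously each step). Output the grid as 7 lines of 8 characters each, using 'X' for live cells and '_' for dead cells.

Simulating step by step:
Generation 0 (given above): 20 live cells
Generation 1: 27 live cells
XXX___XX
XXX____X
_XX_XX_X
__X__XX_
XXXX___X
_XXXXX__
________
Generation 2: 19 live cells
X_X___XX
_____X_X
X___XX_X
X____X_X
X_______
X___X___
__XXX___
Generation 3: 19 live cells
______XX
_X__XX_X
____XX_X
XX__XX__
XX______
_X__X___
___XX___
Generation 4: 23 live cells
_____XXX
____X__X
XX_X____
XX__XXX_
__X_XX__
XXXXX___
___XX___
Generation 5: 17 live cells
(generation 5 grid is the final answer)

Answer: _____XXX
____XX_X
XXXX__X_
X_____X_
______X_
_X______
_X__X___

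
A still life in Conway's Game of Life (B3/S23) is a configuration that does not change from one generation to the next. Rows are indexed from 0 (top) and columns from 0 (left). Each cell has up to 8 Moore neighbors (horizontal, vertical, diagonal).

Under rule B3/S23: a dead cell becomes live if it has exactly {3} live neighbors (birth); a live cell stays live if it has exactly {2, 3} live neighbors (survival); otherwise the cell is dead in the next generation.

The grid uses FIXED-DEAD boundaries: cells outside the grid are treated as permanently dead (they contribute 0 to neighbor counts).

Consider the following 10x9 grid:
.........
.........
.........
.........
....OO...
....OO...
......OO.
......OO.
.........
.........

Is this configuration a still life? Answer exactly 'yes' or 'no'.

Compute generation 1 and compare to generation 0 (given above):
Generation 1:
.........
.........
.........
.........
....OO...
....O....
.......O.
......OO.
.........
.........
Cell (5,5) differs: gen0=1 vs gen1=0 -> NOT a still life.

Answer: no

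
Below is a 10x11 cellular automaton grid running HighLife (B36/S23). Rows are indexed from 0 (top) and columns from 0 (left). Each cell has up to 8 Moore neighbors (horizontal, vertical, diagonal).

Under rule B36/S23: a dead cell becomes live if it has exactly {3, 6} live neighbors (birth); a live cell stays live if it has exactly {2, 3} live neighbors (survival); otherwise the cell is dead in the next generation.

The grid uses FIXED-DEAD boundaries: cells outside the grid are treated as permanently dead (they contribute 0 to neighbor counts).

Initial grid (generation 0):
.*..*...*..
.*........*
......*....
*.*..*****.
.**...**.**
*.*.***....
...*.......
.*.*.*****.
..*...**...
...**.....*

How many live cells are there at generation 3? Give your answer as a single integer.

Answer: 18

Derivation:
Simulating step by step:
Generation 0 (given above): 38 live cells
Generation 1: 30 live cells
...........
...........
.*...**.**.
..*..*...**
*.*.**...**
..*.****...
.*.*....*..
...***..*..
..*......*.
...*.......
Generation 2: 23 live cells
...........
...........
.....**.***
..**.......
..*.....***
..*...****.
....*...*..
...**...**.
..*........
...........
Generation 3: 18 live cells
...........
.........*.
.........*.
..**...*.*.
.**.......*
...*......*
....**.....
...**...**.
...*.......
...........
Population at generation 3: 18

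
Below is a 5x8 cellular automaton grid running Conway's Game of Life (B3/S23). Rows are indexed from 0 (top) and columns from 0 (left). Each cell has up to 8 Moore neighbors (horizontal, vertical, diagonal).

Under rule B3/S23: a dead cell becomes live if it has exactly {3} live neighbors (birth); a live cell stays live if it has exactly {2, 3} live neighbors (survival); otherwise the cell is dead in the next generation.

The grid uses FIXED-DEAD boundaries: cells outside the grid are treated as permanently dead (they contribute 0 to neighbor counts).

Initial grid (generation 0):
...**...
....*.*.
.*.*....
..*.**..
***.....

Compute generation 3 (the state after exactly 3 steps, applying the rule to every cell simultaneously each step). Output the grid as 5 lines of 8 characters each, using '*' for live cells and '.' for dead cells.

Answer: ....*...
.***.**.
.*****..
....*...
..**....

Derivation:
Simulating step by step:
Generation 0 (given above): 12 live cells
Generation 1: 13 live cells
...***..
..*.**..
..**....
*...*...
.***....
Generation 2: 11 live cells
...*.*..
..*..*..
.**..*..
....*...
.***....
Generation 3: 14 live cells
(generation 3 grid is the final answer)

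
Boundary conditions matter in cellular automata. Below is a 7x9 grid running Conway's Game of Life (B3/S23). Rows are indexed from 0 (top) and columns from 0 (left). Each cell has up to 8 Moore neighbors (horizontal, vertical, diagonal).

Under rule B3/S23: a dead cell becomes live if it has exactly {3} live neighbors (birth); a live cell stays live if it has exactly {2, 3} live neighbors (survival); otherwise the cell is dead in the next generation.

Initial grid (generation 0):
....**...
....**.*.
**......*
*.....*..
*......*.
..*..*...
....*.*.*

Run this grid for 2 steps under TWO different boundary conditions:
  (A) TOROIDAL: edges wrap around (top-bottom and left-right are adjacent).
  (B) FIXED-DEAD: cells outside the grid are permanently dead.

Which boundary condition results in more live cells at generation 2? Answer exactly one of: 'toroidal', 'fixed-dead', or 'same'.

Under TOROIDAL boundary, generation 2:
...*...**
.*..*....
.*..*....
.*...*...
*....*..*
*...*...*
...**...*
Population = 18

Under FIXED-DEAD boundary, generation 2:
....*.*..
.........
**..*..*.
*....*.*.
.....*...
.....*.*.
.....*...
Population = 13

Comparison: toroidal=18, fixed-dead=13 -> toroidal

Answer: toroidal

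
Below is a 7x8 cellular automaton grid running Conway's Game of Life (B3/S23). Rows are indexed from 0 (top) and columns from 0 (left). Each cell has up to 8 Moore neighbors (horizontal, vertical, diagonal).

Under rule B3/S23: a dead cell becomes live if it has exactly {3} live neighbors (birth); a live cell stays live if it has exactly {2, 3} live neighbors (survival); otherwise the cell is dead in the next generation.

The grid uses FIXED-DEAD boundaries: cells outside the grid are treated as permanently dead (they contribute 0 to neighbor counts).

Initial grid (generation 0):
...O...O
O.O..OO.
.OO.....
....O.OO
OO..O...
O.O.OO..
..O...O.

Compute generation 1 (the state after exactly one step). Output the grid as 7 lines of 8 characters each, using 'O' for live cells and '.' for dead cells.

Simulating step by step:
Generation 0 (given above): 20 live cells
Generation 1: 23 live cells
(generation 1 grid is the final answer)

Answer: ......O.
..OO..O.
.OOO...O
O.OO.O..
OO..O.O.
O.O.OO..
.O.O.O..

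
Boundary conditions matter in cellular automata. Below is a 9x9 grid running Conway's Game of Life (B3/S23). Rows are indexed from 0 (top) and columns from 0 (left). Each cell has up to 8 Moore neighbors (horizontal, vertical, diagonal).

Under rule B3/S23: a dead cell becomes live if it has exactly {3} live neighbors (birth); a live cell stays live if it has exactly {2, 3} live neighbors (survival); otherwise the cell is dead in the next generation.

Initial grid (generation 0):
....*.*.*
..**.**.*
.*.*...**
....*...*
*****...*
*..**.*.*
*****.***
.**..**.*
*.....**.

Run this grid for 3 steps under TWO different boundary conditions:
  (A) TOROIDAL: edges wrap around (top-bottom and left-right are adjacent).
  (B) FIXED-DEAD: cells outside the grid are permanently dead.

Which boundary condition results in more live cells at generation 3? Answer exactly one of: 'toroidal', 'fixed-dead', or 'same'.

Under TOROIDAL boundary, generation 3:
.*...**..
..*...*.*
.*....**.
..*.**...
...**....
.........
.........
*........
*.**.*.**
Population = 21

Under FIXED-DEAD boundary, generation 3:
..**.....
.*..***..
.....*.*.
*...**..*
*.***..**
**.....**
........*
.....*..*
.....*.*.
Population = 27

Comparison: toroidal=21, fixed-dead=27 -> fixed-dead

Answer: fixed-dead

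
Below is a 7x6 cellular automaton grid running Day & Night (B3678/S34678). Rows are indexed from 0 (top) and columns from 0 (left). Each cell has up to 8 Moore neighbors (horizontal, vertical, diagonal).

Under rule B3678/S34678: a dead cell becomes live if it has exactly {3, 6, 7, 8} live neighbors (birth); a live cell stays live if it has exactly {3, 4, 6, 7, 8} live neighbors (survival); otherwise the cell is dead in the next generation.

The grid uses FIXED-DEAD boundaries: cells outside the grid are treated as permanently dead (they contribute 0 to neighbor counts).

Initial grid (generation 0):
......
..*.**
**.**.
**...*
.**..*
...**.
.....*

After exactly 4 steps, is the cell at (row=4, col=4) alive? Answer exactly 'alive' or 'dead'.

Simulating step by step:
Generation 0 (given above): 16 live cells
Generation 1: 16 live cells
......
.*..*.
**.**.
*..*..
****..
..*.**
....*.
Generation 2: 18 live cells
......
*.**..
**.**.
****..
.***..
..*.*.
...*.*
Generation 3: 17 live cells
......
..***.
***.*.
***...
*.*.*.
.**.*.
....*.
Generation 4: 15 live cells
...*..
..**..
**.*..
***...
***...
.*...*
...*..

Cell (4,4) at generation 4: 0 -> dead

Answer: dead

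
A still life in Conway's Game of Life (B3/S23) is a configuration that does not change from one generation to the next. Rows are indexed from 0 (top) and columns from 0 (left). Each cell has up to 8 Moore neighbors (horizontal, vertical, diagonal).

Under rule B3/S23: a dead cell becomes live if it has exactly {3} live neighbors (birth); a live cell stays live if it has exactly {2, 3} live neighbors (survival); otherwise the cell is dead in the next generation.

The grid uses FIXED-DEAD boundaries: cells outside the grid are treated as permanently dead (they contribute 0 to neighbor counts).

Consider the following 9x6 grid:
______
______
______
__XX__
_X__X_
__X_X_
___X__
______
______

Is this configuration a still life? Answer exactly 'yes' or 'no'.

Compute generation 1 and compare to generation 0 (given above):
Generation 1:
______
______
______
__XX__
_X__X_
__X_X_
___X__
______
______
The grids are IDENTICAL -> still life.

Answer: yes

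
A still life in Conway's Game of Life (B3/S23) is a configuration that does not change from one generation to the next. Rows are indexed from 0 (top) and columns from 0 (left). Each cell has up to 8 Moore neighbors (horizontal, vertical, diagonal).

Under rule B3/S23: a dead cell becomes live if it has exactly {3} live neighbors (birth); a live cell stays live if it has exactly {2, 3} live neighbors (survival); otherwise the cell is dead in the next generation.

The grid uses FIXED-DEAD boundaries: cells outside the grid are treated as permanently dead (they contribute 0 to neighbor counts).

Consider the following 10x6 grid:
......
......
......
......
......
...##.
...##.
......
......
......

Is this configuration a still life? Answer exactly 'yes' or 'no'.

Compute generation 1 and compare to generation 0 (given above):
Generation 1:
......
......
......
......
......
...##.
...##.
......
......
......
The grids are IDENTICAL -> still life.

Answer: yes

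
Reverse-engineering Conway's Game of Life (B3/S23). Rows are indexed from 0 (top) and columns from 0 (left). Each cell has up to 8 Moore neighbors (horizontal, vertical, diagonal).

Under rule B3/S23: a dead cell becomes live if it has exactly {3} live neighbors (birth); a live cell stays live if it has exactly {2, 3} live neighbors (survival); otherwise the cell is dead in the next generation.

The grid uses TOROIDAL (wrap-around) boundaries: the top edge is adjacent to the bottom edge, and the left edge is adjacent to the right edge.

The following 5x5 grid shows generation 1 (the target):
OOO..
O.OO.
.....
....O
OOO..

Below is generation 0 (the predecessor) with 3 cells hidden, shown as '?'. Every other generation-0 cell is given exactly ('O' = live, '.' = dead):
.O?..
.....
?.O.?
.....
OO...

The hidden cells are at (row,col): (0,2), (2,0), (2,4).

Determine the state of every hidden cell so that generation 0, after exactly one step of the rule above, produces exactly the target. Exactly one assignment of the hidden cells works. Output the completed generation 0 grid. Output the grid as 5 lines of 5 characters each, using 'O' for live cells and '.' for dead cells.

Hidden generation-0 cells (in order): (0,2), (2,0), (2,4).
A hidden cell only influences target cells in its own 3x3 neighborhood. Try each of the 2^3 = 8 assignments, step the completed generation 0 forward once under B3/S23, and compare with the target:
  (0,2)=. (2,0)=. (2,4)=. -> step gives (0,2)='.' but target has 'O' -> reject
  (0,2)=. (2,0)=. (2,4)=O -> step gives (0,2)='.' but target has 'O' -> reject
  (0,2)=. (2,0)=O (2,4)=. -> step gives (0,2)='.' but target has 'O' -> reject
  (0,2)=. (2,0)=O (2,4)=O -> step gives (0,2)='.' but target has 'O' -> reject
  (0,2)=O (2,0)=. (2,4)=. -> step gives (1,0)='.' but target has 'O' -> reject
  (0,2)=O (2,0)=. (2,4)=O -> step gives (1,0)='.' but target has 'O' -> reject
  (0,2)=O (2,0)=O (2,4)=. -> step gives (1,0)='.' but target has 'O' -> reject
  (0,2)=O (2,0)=O (2,4)=O -> step reproduces the target at every cell -> ACCEPT
Unique solution: (0,2)=live, (2,0)=live, (2,4)=live.
Check: live-neighbor counts of every cell in the completed generation 0:
33211
34332
12021
44223
23311
Applying B3/S23 to generation 0 with these counts gives:
OOO..
O.OO.
.....
....O
OOO..
which matches the target exactly.

Answer: .OO..
.....
O.O.O
.....
OO...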